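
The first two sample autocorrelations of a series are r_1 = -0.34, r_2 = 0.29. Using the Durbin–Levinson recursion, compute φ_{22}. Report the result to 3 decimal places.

φ_{22} = (r_2 − r_1²) / (1 − r_1²)
r_1² = (-0.34)² = 0.1156
Numerator = 0.29 − 0.1156 = 0.1744; denominator = 1 − 0.1156 = 0.8844
φ_{22} = 0.1744 / 0.8844 = 0.197

0.197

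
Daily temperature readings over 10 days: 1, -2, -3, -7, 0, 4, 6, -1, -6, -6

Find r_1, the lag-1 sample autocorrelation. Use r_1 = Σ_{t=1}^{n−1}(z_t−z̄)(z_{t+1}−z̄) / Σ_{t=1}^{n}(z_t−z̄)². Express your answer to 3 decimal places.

Mean z̄ = (1 − 2 − 3 − 7 + 0 + 4 + 6 − 1 − 6 − 6)/10 = -1.4000
Numerator Σ_{t=1}^{9}(z_t−z̄)(z_{t+1}−z̄) = 70.4400
Denominator Σ(z_t−z̄)² = 168.4000
r_1 = 70.4400 / 168.4000 = 0.418

0.418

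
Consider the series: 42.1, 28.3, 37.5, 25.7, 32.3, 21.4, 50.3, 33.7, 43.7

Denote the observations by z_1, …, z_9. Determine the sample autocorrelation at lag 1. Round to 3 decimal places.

-0.383

Mean z̄ = (42.1 + 28.3 + 37.5 + 25.7 + 32.3 + 21.4 + 50.3 + 33.7 + 43.7)/9 = 35.0000
Numerator Σ_{t=1}^{8}(z_t−z̄)(z_{t+1}−z̄) = -265.0200
Denominator Σ(z_t−z̄)² = 691.7600
r_1 = -265.0200 / 691.7600 = -0.383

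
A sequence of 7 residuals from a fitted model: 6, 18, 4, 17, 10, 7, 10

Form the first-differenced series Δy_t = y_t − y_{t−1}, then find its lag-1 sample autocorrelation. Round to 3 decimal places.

First differences Δy: 12, -14, 13, -7, -3, 3
Mean of differences = 0.6667
Numerator Σ(Δy_t−Δȳ)(Δy_{t+1}−Δȳ) = -422.1111
Denominator Σ(Δy_t−Δȳ)² = 573.3333
r_1(Δy) = -422.1111 / 573.3333 = -0.736

-0.736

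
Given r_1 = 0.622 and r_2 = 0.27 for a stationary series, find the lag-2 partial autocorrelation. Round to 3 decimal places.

φ_{22} = (r_2 − r_1²) / (1 − r_1²)
r_1² = (0.622)² = 0.386884
Numerator = 0.27 − 0.3869 = -0.1169; denominator = 1 − 0.3869 = 0.6131
φ_{22} = -0.1169 / 0.6131 = -0.191

-0.191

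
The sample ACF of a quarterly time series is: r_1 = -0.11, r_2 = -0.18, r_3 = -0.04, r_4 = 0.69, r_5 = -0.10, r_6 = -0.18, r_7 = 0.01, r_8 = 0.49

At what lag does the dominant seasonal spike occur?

4

The largest autocorrelation is r_4 = 0.69, with a weaker echo at lag 8 (0.49); the remaining lags stay at or below 0.01.
The dominant spike at lag 4 indicates a seasonal period of 4.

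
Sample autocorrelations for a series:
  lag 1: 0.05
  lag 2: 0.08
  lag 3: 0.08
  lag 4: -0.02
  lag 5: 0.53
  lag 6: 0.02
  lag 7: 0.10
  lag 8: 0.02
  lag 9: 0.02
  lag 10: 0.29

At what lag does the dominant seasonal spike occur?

5

The largest autocorrelation is r_5 = 0.53, with a weaker echo at lag 10 (0.29); the remaining lags stay at or below 0.10.
The dominant spike at lag 5 indicates a seasonal period of 5.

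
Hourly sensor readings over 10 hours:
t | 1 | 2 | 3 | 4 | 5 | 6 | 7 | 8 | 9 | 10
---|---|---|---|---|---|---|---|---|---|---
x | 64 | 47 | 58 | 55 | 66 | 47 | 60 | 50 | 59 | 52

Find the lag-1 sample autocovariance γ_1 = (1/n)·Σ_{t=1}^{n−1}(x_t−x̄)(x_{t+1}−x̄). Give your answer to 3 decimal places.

-28.324

Mean x̄ = (64 + 47 + 58 + 55 + 66 + 47 + 60 + 50 + 59 + 52)/10 = 55.8000
Σ_{t=1}^{9}(x_t−x̄)(x_{t+1}−x̄) = -283.2400
γ_1 = -283.2400 / 10 = -28.324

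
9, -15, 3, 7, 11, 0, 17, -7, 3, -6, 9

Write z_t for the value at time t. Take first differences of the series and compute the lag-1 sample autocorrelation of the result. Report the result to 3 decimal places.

First differences Δz: -24, 18, 4, 4, -11, 17, -24, 10, -9, 15
Mean of differences = 0.0000
Numerator Σ(Δz_t−Δz̄)(Δz_{t+1}−Δz̄) = -1448.0000
Denominator Σ(Δz_t−Δz̄)² = 2324.0000
r_1(Δz) = -1448.0000 / 2324.0000 = -0.623

-0.623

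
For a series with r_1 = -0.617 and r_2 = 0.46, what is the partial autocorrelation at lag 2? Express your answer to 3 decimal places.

φ_{22} = (r_2 − r_1²) / (1 − r_1²)
r_1² = (-0.617)² = 0.380689
Numerator = 0.46 − 0.3807 = 0.0793; denominator = 1 − 0.3807 = 0.6193
φ_{22} = 0.0793 / 0.6193 = 0.128

0.128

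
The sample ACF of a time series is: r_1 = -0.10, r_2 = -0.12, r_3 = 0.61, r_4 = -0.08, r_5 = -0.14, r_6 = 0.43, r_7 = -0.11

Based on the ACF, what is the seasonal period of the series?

3

The largest autocorrelation is r_3 = 0.61, with a weaker echo at lag 6 (0.43); the remaining lags stay at or below -0.08.
The dominant spike at lag 3 indicates a seasonal period of 3.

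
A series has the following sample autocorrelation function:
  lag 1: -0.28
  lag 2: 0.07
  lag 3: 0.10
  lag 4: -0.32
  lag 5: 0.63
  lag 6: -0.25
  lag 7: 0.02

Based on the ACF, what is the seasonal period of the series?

5

The largest autocorrelation is r_5 = 0.63; the remaining lags stay at or below 0.10.
The dominant spike at lag 5 indicates a seasonal period of 5.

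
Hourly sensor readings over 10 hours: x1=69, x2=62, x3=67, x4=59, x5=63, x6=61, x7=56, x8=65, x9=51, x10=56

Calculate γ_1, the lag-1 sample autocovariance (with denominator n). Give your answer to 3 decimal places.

-1.241

Mean x̄ = (69 + 62 + 67 + 59 + 63 + 61 + 56 + 65 + 51 + 56)/10 = 60.9000
Σ_{t=1}^{9}(x_t−x̄)(x_{t+1}−x̄) = -12.4100
γ_1 = -12.4100 / 10 = -1.241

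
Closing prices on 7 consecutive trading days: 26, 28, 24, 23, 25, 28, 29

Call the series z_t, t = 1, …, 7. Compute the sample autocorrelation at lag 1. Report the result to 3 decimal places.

0.300

Mean z̄ = (26 + 28 + 24 + 23 + 25 + 28 + 29)/7 = 26.1429
Deviations from mean: -0.1429, 1.8571, -2.1429, -3.1429, -1.1429, 1.8571, 2.8571
Σ(z_t−z̄)(z_{t+1}−z̄) = (-0.2653) + (-3.9796) + (6.7347) + (3.5918) + (-2.1224) + (5.3061) = 9.2653
Denominator Σ(z_t−z̄)² = 30.8571
r_1 = 9.2653 / 30.8571 = 0.300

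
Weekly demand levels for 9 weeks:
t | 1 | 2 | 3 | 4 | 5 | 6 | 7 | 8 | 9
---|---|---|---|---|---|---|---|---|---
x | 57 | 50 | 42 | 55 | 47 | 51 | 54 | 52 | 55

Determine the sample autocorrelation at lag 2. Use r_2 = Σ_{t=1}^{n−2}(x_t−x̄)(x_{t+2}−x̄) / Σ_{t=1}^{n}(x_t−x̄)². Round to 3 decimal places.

Mean x̄ = (57 + 50 + 42 + 55 + 47 + 51 + 54 + 52 + 55)/9 = 51.4444
Σ(x_t−x̄)(x_{t+2}−x̄) = (-52.4691) + (-5.1358) + (41.9753) + (-1.5802) + (-11.3580) + (-0.2469) + (9.0864) = -19.7284
Denominator Σ(x_t−x̄)² = 174.2222
r_2 = -19.7284 / 174.2222 = -0.113

-0.113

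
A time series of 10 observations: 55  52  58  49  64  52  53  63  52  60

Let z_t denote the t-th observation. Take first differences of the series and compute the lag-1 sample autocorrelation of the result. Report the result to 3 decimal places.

First differences Δz: -3, 6, -9, 15, -12, 1, 10, -11, 8
Mean of differences = 0.5556
Numerator Σ(Δz_t−Δz̄)(Δz_{t+1}−Δz̄) = -587.3086
Denominator Σ(Δz_t−Δz̄)² = 778.2222
r_1(Δz) = -587.3086 / 778.2222 = -0.755

-0.755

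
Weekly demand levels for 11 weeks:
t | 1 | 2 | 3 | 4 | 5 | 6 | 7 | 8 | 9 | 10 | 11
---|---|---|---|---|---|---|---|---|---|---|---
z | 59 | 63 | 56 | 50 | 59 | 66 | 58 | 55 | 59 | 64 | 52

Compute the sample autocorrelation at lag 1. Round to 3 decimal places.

-0.101

Mean z̄ = (59 + 63 + 56 + 50 + 59 + 66 + 58 + 55 + 59 + 64 + 52)/11 = 58.2727
Numerator Σ_{t=1}^{10}(z_t−z̄)(z_{t+1}−z̄) = -24.2562
Denominator Σ(z_t−z̄)² = 240.1818
r_1 = -24.2562 / 240.1818 = -0.101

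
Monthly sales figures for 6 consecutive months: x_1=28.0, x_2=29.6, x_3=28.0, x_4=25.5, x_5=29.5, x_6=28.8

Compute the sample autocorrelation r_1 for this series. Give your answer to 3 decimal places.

Mean x̄ = (28.0 + 29.6 + 28.0 + 25.5 + 29.5 + 28.8)/6 = 28.2333
Deviations from mean: -0.2333, 1.3667, -0.2333, -2.7333, 1.2667, 0.5667
Numerator Σ_{t=1}^{5}(x_t−x̄)(x_{t+1}−x̄) = -2.7444
Denominator Σ(x_t−x̄)² = 11.3733
r_1 = -2.7444 / 11.3733 = -0.241

-0.241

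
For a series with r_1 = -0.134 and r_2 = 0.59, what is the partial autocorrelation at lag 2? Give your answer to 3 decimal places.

0.583

φ_{22} = (r_2 − r_1²) / (1 − r_1²)
r_1² = (-0.134)² = 0.017956
Numerator = 0.59 − 0.0180 = 0.5720; denominator = 1 − 0.0180 = 0.9820
φ_{22} = 0.5720 / 0.9820 = 0.583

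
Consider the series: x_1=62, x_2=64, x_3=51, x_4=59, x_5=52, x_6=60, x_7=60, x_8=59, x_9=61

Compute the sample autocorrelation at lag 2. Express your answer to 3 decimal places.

Mean x̄ = (62 + 64 + 51 + 59 + 52 + 60 + 60 + 59 + 61)/9 = 58.6667
Σ(x_t−x̄)(x_{t+2}−x̄) = (-25.5556) + (1.7778) + (51.1111) + (0.4444) + (-8.8889) + (0.4444) + (3.1111) = 22.4444
Denominator Σ(x_t−x̄)² = 152.0000
r_2 = 22.4444 / 152.0000 = 0.148

0.148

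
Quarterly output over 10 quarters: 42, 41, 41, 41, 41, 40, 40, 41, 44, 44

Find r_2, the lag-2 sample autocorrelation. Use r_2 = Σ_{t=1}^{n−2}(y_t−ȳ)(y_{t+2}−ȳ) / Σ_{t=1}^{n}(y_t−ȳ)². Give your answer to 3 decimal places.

-0.135

Mean ȳ = (42 + 41 + 41 + 41 + 41 + 40 + 40 + 41 + 44 + 44)/10 = 41.5000
Numerator Σ_{t=1}^{8}(y_t−ȳ)(y_{t+2}−ȳ) = -2.5000
Denominator Σ(y_t−ȳ)² = 18.5000
r_2 = -2.5000 / 18.5000 = -0.135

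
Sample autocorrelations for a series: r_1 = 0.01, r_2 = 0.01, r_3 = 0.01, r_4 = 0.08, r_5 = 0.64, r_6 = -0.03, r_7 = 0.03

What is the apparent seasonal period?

5

The largest autocorrelation is r_5 = 0.64; the remaining lags stay at or below 0.08.
The dominant spike at lag 5 indicates a seasonal period of 5.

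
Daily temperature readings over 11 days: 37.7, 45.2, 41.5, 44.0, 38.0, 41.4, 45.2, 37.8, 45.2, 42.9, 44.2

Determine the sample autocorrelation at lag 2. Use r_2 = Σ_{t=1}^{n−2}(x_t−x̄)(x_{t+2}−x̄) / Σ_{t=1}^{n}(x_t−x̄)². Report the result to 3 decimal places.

Mean x̄ = (37.7 + 45.2 + 41.5 + 44.0 + 38.0 + 41.4 + 45.2 + 37.8 + 45.2 + 42.9 + 44.2)/11 = 42.1000
Numerator Σ_{t=1}^{9}(x_t−x̄)(x_{t+2}−x̄) = 12.6400
Denominator Σ(x_t−x̄)² = 93.0000
r_2 = 12.6400 / 93.0000 = 0.136

0.136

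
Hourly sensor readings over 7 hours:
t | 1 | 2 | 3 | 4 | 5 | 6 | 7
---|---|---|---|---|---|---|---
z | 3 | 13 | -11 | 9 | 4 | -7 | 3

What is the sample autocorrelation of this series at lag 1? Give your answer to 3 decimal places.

Mean z̄ = (3 + 13 − 11 + 9 + 4 − 7 + 3)/7 = 2.0000
Deviations from mean: 1.0000, 11.0000, -13.0000, 7.0000, 2.0000, -9.0000, 1.0000
Numerator Σ_{t=1}^{6}(z_t−z̄)(z_{t+1}−z̄) = -236.0000
Denominator Σ(z_t−z̄)² = 426.0000
r_1 = -236.0000 / 426.0000 = -0.554

-0.554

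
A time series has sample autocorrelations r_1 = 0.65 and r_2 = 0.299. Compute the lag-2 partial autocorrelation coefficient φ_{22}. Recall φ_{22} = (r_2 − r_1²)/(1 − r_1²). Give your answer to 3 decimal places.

-0.214

φ_{22} = (r_2 − r_1²) / (1 − r_1²)
r_1² = (0.65)² = 0.4225
Numerator = 0.299 − 0.4225 = -0.1235; denominator = 1 − 0.4225 = 0.5775
φ_{22} = -0.1235 / 0.5775 = -0.214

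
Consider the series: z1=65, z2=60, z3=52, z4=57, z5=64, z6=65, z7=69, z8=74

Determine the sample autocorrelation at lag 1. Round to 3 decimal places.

0.512

Mean z̄ = (65 + 60 + 52 + 57 + 64 + 65 + 69 + 74)/8 = 63.2500
Deviations from mean: 1.7500, -3.2500, -11.2500, -6.2500, 0.7500, 1.7500, 5.7500, 10.7500
Σ(z_t−z̄)(z_{t+1}−z̄) = (-5.6875) + (36.5625) + (70.3125) + (-4.6875) + (1.3125) + (10.0625) + (61.8125) = 169.6875
Denominator Σ(z_t−z̄)² = 331.5000
r_1 = 169.6875 / 331.5000 = 0.512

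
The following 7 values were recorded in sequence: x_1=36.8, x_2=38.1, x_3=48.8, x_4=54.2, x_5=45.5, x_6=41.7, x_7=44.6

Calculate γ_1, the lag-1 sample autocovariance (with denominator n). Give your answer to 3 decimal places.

10.216

Mean x̄ = (36.8 + 38.1 + 48.8 + 54.2 + 45.5 + 41.7 + 44.6)/7 = 44.2429
Σ_{t=1}^{6}(x_t−x̄)(x_{t+1}−x̄) = 71.5153
γ_1 = 71.5153 / 7 = 10.216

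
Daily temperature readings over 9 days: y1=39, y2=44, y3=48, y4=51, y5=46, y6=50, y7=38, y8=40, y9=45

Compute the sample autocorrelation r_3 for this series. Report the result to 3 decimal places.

-0.357

Mean ȳ = (39 + 44 + 48 + 51 + 46 + 50 + 38 + 40 + 45)/9 = 44.5556
Σ(y_t−ȳ)(y_{t+3}−ȳ) = (-35.8025) + (-0.8025) + (18.7531) + (-42.2469) + (-6.5802) + (2.4198) = -64.2593
Denominator Σ(y_t−ȳ)² = 180.2222
r_3 = -64.2593 / 180.2222 = -0.357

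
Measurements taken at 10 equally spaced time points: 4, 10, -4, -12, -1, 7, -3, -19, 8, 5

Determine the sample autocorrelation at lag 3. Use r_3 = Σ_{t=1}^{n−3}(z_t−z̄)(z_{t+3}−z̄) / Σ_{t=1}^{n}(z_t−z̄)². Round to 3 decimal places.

Mean z̄ = (4 + 10 − 4 − 12 − 1 + 7 − 3 − 19 + 8 + 5)/10 = -0.5000
Σ(z_t−z̄)(z_{t+3}−z̄) = (-51.7500) + (-5.2500) + (-26.2500) + (28.7500) + (9.2500) + (63.7500) + (-13.7500) = 4.7500
Denominator Σ(z_t−z̄)² = 782.5000
r_3 = 4.7500 / 782.5000 = 0.006

0.006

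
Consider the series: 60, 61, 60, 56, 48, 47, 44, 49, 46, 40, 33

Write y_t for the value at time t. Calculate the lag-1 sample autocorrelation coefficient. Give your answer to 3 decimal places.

0.633

Mean ȳ = (60 + 61 + 60 + 56 + 48 + 47 + 44 + 49 + 46 + 40 + 33)/11 = 49.4545
Numerator Σ_{t=1}^{10}(y_t−ȳ)(y_{t+1}−ȳ) = 512.2479
Denominator Σ(y_t−ȳ)² = 808.7273
r_1 = 512.2479 / 808.7273 = 0.633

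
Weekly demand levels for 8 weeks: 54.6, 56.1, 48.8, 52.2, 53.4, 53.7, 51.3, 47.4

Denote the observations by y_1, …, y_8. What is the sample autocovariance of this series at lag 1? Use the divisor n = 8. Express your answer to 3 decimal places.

0.112

Mean ȳ = (54.6 + 56.1 + 48.8 + 52.2 + 53.4 + 53.7 + 51.3 + 47.4)/8 = 52.1875
Σ_{t=1}^{7}(y_t−ȳ)(y_{t+1}−ȳ) = 0.8986
γ_1 = 0.8986 / 8 = 0.112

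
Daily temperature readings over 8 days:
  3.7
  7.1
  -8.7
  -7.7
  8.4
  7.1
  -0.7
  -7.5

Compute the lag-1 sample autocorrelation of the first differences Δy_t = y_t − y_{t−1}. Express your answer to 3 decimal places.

First differences Δy: 3.4, -15.8, 1.0, 16.1, -1.3, -7.8, -6.8
Mean of differences = -1.6000
Numerator Σ(Δy_t−Δȳ)(Δy_{t+1}−Δȳ) = -26.2100
Denominator Σ(Δy_t−Δȳ)² = 612.2600
r_1(Δy) = -26.2100 / 612.2600 = -0.043

-0.043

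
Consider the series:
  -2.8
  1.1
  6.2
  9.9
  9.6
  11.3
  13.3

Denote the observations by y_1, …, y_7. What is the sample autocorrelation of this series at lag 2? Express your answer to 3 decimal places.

0.087

Mean ȳ = (-2.8 + 1.1 + 6.2 + 9.9 + 9.6 + 11.3 + 13.3)/7 = 6.9429
Deviations from mean: -9.7429, -5.8429, -0.7429, 2.9571, 2.6571, 4.3571, 6.3571
Σ(y_t−ȳ)(y_{t+2}−ȳ) = (7.2376) + (-17.2782) + (-1.9739) + (12.8847) + (16.8918) = 17.7620
Denominator Σ(y_t−ȳ)² = 204.8171
r_2 = 17.7620 / 204.8171 = 0.087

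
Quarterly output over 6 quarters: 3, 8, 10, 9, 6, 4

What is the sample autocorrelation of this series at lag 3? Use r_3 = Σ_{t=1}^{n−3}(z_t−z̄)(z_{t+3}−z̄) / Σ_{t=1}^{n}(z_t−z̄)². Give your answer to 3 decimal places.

-0.466

Mean z̄ = (3 + 8 + 10 + 9 + 6 + 4)/6 = 6.6667
Deviations from mean: -3.6667, 1.3333, 3.3333, 2.3333, -0.6667, -2.6667
Σ(z_t−z̄)(z_{t+3}−z̄) = (-8.5556) + (-0.8889) + (-8.8889) = -18.3333
Denominator Σ(z_t−z̄)² = 39.3333
r_3 = -18.3333 / 39.3333 = -0.466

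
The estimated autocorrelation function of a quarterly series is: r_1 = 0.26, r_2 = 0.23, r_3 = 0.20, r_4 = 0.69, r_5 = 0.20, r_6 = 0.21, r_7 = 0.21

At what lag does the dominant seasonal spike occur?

The largest autocorrelation is r_4 = 0.69; the remaining lags stay at or below 0.26. The elevated value at lag 1 (0.26), dropping to 0.23 at lag 2, reflects decaying short-term dependence rather than seasonality.
The dominant spike at lag 4 indicates a seasonal period of 4.

4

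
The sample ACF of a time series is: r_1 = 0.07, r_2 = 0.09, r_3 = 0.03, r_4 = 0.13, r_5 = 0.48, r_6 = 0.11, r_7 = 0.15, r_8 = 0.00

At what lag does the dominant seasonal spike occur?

5

The largest autocorrelation is r_5 = 0.48; the remaining lags stay at or below 0.15.
The dominant spike at lag 5 indicates a seasonal period of 5.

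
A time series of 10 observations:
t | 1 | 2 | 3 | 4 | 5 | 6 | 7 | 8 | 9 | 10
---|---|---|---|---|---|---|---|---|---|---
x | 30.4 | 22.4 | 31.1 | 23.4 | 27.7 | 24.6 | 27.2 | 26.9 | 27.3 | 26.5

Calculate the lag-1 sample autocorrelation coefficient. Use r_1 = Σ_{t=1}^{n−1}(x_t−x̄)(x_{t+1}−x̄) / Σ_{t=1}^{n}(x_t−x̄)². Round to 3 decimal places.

-0.811

Mean x̄ = (30.4 + 22.4 + 31.1 + 23.4 + 27.7 + 24.6 + 27.2 + 26.9 + 27.3 + 26.5)/10 = 26.7500
Numerator Σ_{t=1}^{9}(x_t−x̄)(x_{t+1}−x̄) = -55.5525
Denominator Σ(x_t−x̄)² = 68.5050
r_1 = -55.5525 / 68.5050 = -0.811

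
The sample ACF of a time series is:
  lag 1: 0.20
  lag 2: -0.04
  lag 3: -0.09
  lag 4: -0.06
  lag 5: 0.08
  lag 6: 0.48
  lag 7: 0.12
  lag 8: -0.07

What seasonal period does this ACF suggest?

The largest autocorrelation is r_6 = 0.48; the remaining lags stay at or below 0.20.
The dominant spike at lag 6 indicates a seasonal period of 6.

6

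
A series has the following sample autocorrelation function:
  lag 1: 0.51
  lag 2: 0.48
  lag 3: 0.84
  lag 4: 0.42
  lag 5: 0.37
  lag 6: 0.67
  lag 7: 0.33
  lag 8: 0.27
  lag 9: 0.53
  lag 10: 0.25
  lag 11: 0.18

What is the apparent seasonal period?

3

The largest autocorrelation is r_3 = 0.84, with weaker echoes at lags 6 (0.67) and 9 (0.53); the remaining lags stay at or below 0.51. The elevated value at lag 1 (0.51), dropping to 0.48 at lag 2, reflects decaying short-term dependence rather than seasonality.
The dominant spike at lag 3 indicates a seasonal period of 3.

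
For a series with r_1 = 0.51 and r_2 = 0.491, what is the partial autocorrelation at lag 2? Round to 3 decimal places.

φ_{22} = (r_2 − r_1²) / (1 − r_1²)
r_1² = (0.51)² = 0.2601
Numerator = 0.491 − 0.2601 = 0.2309; denominator = 1 − 0.2601 = 0.7399
φ_{22} = 0.2309 / 0.7399 = 0.312

0.312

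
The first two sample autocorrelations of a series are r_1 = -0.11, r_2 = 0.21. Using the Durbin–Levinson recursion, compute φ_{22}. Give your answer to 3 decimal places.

φ_{22} = (r_2 − r_1²) / (1 − r_1²)
r_1² = (-0.11)² = 0.0121
Numerator = 0.21 − 0.0121 = 0.1979; denominator = 1 − 0.0121 = 0.9879
φ_{22} = 0.1979 / 0.9879 = 0.200

0.200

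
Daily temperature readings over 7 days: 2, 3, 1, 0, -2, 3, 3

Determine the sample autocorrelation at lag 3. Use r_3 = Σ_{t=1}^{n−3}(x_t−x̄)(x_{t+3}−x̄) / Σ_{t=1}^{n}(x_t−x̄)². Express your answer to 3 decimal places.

Mean x̄ = (2 + 3 + 1 + 0 − 2 + 3 + 3)/7 = 1.4286
Deviations from mean: 0.5714, 1.5714, -0.4286, -1.4286, -3.4286, 1.5714, 1.5714
Σ(x_t−x̄)(x_{t+3}−x̄) = (-0.8163) + (-5.3878) + (-0.6735) + (-2.2449) = -9.1224
Denominator Σ(x_t−x̄)² = 21.7143
r_3 = -9.1224 / 21.7143 = -0.420

-0.420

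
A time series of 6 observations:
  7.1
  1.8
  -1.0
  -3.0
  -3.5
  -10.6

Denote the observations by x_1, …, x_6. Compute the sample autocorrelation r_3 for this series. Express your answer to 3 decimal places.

-0.138

Mean x̄ = (7.1 + 1.8 − 1.0 − 3.0 − 3.5 − 10.6)/6 = -1.5333
Deviations from mean: 8.6333, 3.3333, 0.5333, -1.4667, -1.9667, -9.0667
Σ(x_t−x̄)(x_{t+3}−x̄) = (-12.6622) + (-6.5556) + (-4.8356) = -24.0533
Denominator Σ(x_t−x̄)² = 174.1533
r_3 = -24.0533 / 174.1533 = -0.138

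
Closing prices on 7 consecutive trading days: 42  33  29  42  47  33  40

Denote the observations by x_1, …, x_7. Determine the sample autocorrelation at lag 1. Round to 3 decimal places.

-0.121

Mean x̄ = (42 + 33 + 29 + 42 + 47 + 33 + 40)/7 = 38.0000
Deviations from mean: 4.0000, -5.0000, -9.0000, 4.0000, 9.0000, -5.0000, 2.0000
Σ(x_t−x̄)(x_{t+1}−x̄) = (-20.0000) + (45.0000) + (-36.0000) + (36.0000) + (-45.0000) + (-10.0000) = -30.0000
Denominator Σ(x_t−x̄)² = 248.0000
r_1 = -30.0000 / 248.0000 = -0.121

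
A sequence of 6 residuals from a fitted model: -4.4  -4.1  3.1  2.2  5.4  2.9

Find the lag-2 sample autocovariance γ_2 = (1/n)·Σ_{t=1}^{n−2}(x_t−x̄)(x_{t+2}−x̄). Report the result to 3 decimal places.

Mean x̄ = (-4.4 − 4.1 + 3.1 + 2.2 + 5.4 + 2.9)/6 = 0.8500
Deviations: -5.2500, -4.9500, 2.2500, 1.3500, 4.5500, 2.0500
Σ_{t=1}^{4}(x_t−x̄)(x_{t+2}−x̄) = -5.4900
γ_2 = -5.4900 / 6 = -0.915

-0.915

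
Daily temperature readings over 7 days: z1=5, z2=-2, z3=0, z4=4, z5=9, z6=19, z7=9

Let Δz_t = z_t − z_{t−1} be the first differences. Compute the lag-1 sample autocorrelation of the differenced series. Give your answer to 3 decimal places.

First differences Δz: -7, 2, 4, 5, 10, -10
Mean of differences = 0.6667
Numerator Σ(Δz_t−Δz̄)(Δz_{t+1}−Δz̄) = -50.4444
Denominator Σ(Δz_t−Δz̄)² = 291.3333
r_1(Δz) = -50.4444 / 291.3333 = -0.173

-0.173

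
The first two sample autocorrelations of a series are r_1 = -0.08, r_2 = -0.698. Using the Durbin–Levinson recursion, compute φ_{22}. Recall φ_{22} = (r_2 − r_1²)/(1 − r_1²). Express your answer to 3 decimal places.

φ_{22} = (r_2 − r_1²) / (1 − r_1²)
r_1² = (-0.08)² = 0.0064
Numerator = -0.698 − 0.0064 = -0.7044; denominator = 1 − 0.0064 = 0.9936
φ_{22} = -0.7044 / 0.9936 = -0.709

-0.709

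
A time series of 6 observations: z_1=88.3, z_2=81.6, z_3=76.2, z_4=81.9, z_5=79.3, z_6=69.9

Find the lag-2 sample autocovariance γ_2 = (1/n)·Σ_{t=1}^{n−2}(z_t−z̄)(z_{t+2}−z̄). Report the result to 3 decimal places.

Mean z̄ = (88.3 + 81.6 + 76.2 + 81.9 + 79.3 + 69.9)/6 = 79.5333
Deviations: 8.7667, 2.0667, -3.3333, 2.3667, -0.2333, -9.6333
Σ_{t=1}^{4}(z_t−z̄)(z_{t+2}−z̄) = -46.3522
γ_2 = -46.3522 / 6 = -7.725

-7.725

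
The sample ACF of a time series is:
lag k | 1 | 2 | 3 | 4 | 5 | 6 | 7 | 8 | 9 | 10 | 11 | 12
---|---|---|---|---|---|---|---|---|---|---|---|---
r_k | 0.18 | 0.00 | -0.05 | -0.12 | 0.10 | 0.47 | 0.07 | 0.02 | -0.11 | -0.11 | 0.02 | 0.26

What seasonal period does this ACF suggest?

The largest autocorrelation is r_6 = 0.47, with a weaker echo at lag 12 (0.26); the remaining lags stay at or below 0.18.
The dominant spike at lag 6 indicates a seasonal period of 6.

6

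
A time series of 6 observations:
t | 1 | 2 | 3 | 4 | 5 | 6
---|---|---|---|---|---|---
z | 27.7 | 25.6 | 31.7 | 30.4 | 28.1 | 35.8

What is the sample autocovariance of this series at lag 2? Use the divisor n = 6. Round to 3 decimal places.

-1.060

Mean z̄ = (27.7 + 25.6 + 31.7 + 30.4 + 28.1 + 35.8)/6 = 29.8833
Deviations: -2.1833, -4.2833, 1.8167, 0.5167, -1.7833, 5.9167
Σ_{t=1}^{4}(z_t−z̄)(z_{t+2}−z̄) = -6.3622
γ_2 = -6.3622 / 6 = -1.060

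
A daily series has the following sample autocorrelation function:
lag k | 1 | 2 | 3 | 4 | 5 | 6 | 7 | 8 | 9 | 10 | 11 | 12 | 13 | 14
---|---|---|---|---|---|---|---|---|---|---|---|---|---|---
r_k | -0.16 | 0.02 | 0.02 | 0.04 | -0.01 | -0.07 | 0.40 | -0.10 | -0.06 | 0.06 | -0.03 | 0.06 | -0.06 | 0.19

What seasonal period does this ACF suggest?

The largest autocorrelation is r_7 = 0.40, with a weaker echo at lag 14 (0.19); the remaining lags stay at or below 0.06.
The dominant spike at lag 7 indicates a seasonal period of 7.

7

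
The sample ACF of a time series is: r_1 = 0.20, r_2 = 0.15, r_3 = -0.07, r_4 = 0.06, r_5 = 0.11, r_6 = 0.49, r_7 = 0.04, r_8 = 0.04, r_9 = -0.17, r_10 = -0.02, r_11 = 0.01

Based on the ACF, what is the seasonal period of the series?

6

The largest autocorrelation is r_6 = 0.49; the remaining lags stay at or below 0.20. The elevated value at lag 1 (0.20), dropping to 0.15 at lag 2, reflects decaying short-term dependence rather than seasonality.
The dominant spike at lag 6 indicates a seasonal period of 6.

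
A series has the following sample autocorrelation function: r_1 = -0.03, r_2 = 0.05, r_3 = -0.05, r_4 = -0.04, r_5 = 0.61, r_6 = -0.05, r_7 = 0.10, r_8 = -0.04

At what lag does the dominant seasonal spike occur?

5

The largest autocorrelation is r_5 = 0.61; the remaining lags stay at or below 0.10.
The dominant spike at lag 5 indicates a seasonal period of 5.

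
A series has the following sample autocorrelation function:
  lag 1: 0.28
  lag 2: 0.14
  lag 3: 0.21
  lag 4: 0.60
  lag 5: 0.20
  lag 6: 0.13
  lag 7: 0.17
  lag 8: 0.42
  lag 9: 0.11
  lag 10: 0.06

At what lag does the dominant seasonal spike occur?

The largest autocorrelation is r_4 = 0.60, with a weaker echo at lag 8 (0.42); the remaining lags stay at or below 0.28. The elevated value at lag 1 (0.28), dropping to 0.14 at lag 2, reflects decaying short-term dependence rather than seasonality.
The dominant spike at lag 4 indicates a seasonal period of 4.

4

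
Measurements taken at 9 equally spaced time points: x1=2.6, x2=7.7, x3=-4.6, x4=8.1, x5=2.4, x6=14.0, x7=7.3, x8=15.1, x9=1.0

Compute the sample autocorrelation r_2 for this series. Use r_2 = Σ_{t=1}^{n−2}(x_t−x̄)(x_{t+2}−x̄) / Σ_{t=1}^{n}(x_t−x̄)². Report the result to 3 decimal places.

Mean x̄ = (2.6 + 7.7 − 4.6 + 8.1 + 2.4 + 14.0 + 7.3 + 15.1 + 1.0)/9 = 5.9556
Σ(x_t−x̄)(x_{t+2}−x̄) = (35.4198) + (3.7409) + (37.5309) + (17.2509) + (-4.7802) + (73.5620) + (-6.6625) = 156.0616
Denominator Σ(x_t−x̄)² = 317.6622
r_2 = 156.0616 / 317.6622 = 0.491

0.491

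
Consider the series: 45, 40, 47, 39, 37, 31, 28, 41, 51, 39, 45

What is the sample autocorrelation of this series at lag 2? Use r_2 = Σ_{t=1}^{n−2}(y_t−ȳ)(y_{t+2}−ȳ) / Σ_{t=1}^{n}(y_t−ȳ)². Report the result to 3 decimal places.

-0.058

Mean ȳ = (45 + 40 + 47 + 39 + 37 + 31 + 28 + 41 + 51 + 39 + 45)/11 = 40.2727
Numerator Σ_{t=1}^{9}(y_t−ȳ)(y_{t+2}−ȳ) = -26.5124
Denominator Σ(y_t−ȳ)² = 456.1818
r_2 = -26.5124 / 456.1818 = -0.058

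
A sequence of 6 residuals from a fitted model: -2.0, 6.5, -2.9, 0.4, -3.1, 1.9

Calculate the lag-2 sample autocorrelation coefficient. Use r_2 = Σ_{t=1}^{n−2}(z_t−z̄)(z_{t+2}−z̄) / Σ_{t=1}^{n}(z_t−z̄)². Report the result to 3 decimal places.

0.272

Mean z̄ = (-2.0 + 6.5 − 2.9 + 0.4 − 3.1 + 1.9)/6 = 0.1333
Deviations from mean: -2.1333, 6.3667, -3.0333, 0.2667, -3.2333, 1.7667
Numerator Σ_{t=1}^{4}(z_t−z̄)(z_{t+2}−z̄) = 18.4478
Denominator Σ(z_t−z̄)² = 67.9333
r_2 = 18.4478 / 67.9333 = 0.272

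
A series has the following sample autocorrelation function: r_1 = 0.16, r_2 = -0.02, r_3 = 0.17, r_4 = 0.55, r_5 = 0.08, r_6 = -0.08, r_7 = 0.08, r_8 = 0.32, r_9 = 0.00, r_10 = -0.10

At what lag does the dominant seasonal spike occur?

The largest autocorrelation is r_4 = 0.55, with a weaker echo at lag 8 (0.32); the remaining lags stay at or below 0.17.
The dominant spike at lag 4 indicates a seasonal period of 4.

4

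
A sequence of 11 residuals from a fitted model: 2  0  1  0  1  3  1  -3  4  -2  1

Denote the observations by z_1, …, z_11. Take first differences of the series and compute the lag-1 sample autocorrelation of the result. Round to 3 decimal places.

-0.690

First differences Δz: -2, 1, -1, 1, 2, -2, -4, 7, -6, 3
Mean of differences = -0.1000
Numerator Σ(Δz_t−Δz̄)(Δz_{t+1}−Δz̄) = -86.2100
Denominator Σ(Δz_t−Δz̄)² = 124.9000
r_1(Δz) = -86.2100 / 124.9000 = -0.690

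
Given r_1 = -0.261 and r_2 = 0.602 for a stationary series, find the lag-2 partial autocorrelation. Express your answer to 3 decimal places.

φ_{22} = (r_2 − r_1²) / (1 − r_1²)
r_1² = (-0.261)² = 0.068121
Numerator = 0.602 − 0.0681 = 0.5339; denominator = 1 − 0.0681 = 0.9319
φ_{22} = 0.5339 / 0.9319 = 0.573

0.573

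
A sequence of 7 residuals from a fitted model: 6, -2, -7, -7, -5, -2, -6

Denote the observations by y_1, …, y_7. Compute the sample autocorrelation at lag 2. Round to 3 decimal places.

-0.259

Mean ȳ = (6 − 2 − 7 − 7 − 5 − 2 − 6)/7 = -3.2857
Deviations from mean: 9.2857, 1.2857, -3.7143, -3.7143, -1.7143, 1.2857, -2.7143
Σ(y_t−ȳ)(y_{t+2}−ȳ) = (-34.4898) + (-4.7755) + (6.3673) + (-4.7755) + (4.6531) = -33.0204
Denominator Σ(y_t−ȳ)² = 127.4286
r_2 = -33.0204 / 127.4286 = -0.259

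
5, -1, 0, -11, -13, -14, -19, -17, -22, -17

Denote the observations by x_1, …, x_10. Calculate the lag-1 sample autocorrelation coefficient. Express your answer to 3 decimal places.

Mean x̄ = (5 − 1 + 0 − 11 − 13 − 14 − 19 − 17 − 22 − 17)/10 = -10.9000
Numerator Σ_{t=1}^{9}(x_t−x̄)(x_{t+1}−x̄) = 480.8900
Denominator Σ(x_t−x̄)² = 746.9000
r_1 = 480.8900 / 746.9000 = 0.644

0.644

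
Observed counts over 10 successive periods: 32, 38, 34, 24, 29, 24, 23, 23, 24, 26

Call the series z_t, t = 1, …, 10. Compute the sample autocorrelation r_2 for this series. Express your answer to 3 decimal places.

0.187

Mean z̄ = (32 + 38 + 34 + 24 + 29 + 24 + 23 + 23 + 24 + 26)/10 = 27.7000
Numerator Σ_{t=1}^{8}(z_t−z̄)(z_{t+2}−z̄) = 47.5200
Denominator Σ(z_t−z̄)² = 254.1000
r_2 = 47.5200 / 254.1000 = 0.187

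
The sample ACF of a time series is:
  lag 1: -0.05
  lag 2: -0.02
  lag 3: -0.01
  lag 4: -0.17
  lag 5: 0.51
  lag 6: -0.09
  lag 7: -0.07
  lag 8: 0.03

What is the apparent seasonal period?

5

The largest autocorrelation is r_5 = 0.51; the remaining lags stay at or below 0.03.
The dominant spike at lag 5 indicates a seasonal period of 5.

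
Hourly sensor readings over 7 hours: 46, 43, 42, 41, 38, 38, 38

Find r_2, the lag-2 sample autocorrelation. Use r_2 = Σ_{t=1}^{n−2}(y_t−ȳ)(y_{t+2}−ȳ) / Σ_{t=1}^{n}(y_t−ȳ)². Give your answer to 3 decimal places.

Mean ȳ = (46 + 43 + 42 + 41 + 38 + 38 + 38)/7 = 40.8571
Deviations from mean: 5.1429, 2.1429, 1.1429, 0.1429, -2.8571, -2.8571, -2.8571
Σ(y_t−ȳ)(y_{t+2}−ȳ) = (5.8776) + (0.3061) + (-3.2653) + (-0.4082) + (8.1633) = 10.6735
Denominator Σ(y_t−ȳ)² = 56.8571
r_2 = 10.6735 / 56.8571 = 0.188

0.188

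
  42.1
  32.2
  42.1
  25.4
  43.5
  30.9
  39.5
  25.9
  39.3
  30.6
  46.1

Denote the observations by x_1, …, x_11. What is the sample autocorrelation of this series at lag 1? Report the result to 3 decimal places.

Mean x̄ = (42.1 + 32.2 + 42.1 + 25.4 + 43.5 + 30.9 + 39.5 + 25.9 + 39.3 + 30.6 + 46.1)/11 = 36.1455
Numerator Σ_{t=1}^{10}(x_t−x̄)(x_{t+1}−x̄) = -385.5575
Denominator Σ(x_t−x̄)² = 539.5673
r_1 = -385.5575 / 539.5673 = -0.715

-0.715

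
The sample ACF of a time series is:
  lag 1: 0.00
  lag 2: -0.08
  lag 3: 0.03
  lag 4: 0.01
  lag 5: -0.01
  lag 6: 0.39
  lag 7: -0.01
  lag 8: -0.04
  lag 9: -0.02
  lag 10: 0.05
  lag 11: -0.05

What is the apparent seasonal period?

6

The largest autocorrelation is r_6 = 0.39; the remaining lags stay at or below 0.05.
The dominant spike at lag 6 indicates a seasonal period of 6.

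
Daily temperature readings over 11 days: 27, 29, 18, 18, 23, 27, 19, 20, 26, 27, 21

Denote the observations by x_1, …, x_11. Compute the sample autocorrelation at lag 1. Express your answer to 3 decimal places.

0.058

Mean x̄ = (27 + 29 + 18 + 18 + 23 + 27 + 19 + 20 + 26 + 27 + 21)/11 = 23.1818
Numerator Σ_{t=1}^{10}(x_t−x̄)(x_{t+1}−x̄) = 9.9669
Denominator Σ(x_t−x̄)² = 171.6364
r_1 = 9.9669 / 171.6364 = 0.058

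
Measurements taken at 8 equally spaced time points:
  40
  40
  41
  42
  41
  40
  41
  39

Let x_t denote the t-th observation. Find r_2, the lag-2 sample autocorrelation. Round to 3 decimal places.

-0.083

Mean x̄ = (40 + 40 + 41 + 42 + 41 + 40 + 41 + 39)/8 = 40.5000
Σ(x_t−x̄)(x_{t+2}−x̄) = (-0.2500) + (-0.7500) + (0.2500) + (-0.7500) + (0.2500) + (0.7500) = -0.5000
Denominator Σ(x_t−x̄)² = 6.0000
r_2 = -0.5000 / 6.0000 = -0.083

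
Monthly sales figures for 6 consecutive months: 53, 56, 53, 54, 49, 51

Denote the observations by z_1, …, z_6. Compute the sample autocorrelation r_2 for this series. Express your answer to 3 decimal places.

Mean z̄ = (53 + 56 + 53 + 54 + 49 + 51)/6 = 52.6667
Σ(z_t−z̄)(z_{t+2}−z̄) = (0.1111) + (4.4444) + (-1.2222) + (-2.2222) = 1.1111
Denominator Σ(z_t−z̄)² = 29.3333
r_2 = 1.1111 / 29.3333 = 0.038

0.038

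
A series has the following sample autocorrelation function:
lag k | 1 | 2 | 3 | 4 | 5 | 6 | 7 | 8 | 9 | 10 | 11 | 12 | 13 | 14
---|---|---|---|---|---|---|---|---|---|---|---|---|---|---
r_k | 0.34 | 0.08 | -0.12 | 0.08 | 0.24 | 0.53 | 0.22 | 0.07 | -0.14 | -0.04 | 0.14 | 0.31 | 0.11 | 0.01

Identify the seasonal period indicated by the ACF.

The largest autocorrelation is r_6 = 0.53; the remaining lags stay at or below 0.34. The elevated value at lag 1 (0.34), dropping to 0.08 at lag 2, reflects decaying short-term dependence rather than seasonality.
The dominant spike at lag 6 indicates a seasonal period of 6.

6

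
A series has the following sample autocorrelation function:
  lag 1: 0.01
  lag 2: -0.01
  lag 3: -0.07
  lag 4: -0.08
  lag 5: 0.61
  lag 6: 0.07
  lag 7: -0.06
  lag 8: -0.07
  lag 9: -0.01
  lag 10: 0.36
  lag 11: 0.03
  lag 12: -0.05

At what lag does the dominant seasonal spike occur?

5

The largest autocorrelation is r_5 = 0.61, with a weaker echo at lag 10 (0.36); the remaining lags stay at or below 0.07.
The dominant spike at lag 5 indicates a seasonal period of 5.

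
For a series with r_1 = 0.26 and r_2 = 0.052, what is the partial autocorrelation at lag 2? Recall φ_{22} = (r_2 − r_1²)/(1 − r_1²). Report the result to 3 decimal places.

φ_{22} = (r_2 − r_1²) / (1 − r_1²)
r_1² = (0.26)² = 0.0676
Numerator = 0.052 − 0.0676 = -0.0156; denominator = 1 − 0.0676 = 0.9324
φ_{22} = -0.0156 / 0.9324 = -0.017

-0.017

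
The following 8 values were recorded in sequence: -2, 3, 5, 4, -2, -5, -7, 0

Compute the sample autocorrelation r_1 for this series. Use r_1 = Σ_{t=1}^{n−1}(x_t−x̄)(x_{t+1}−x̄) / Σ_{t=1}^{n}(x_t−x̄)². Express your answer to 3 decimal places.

0.498

Mean x̄ = (-2 + 3 + 5 + 4 − 2 − 5 − 7 + 0)/8 = -0.5000
Deviations from mean: -1.5000, 3.5000, 5.5000, 4.5000, -1.5000, -4.5000, -6.5000, 0.5000
Σ(x_t−x̄)(x_{t+1}−x̄) = (-5.2500) + (19.2500) + (24.7500) + (-6.7500) + (6.7500) + (29.2500) + (-3.2500) = 64.7500
Denominator Σ(x_t−x̄)² = 130.0000
r_1 = 64.7500 / 130.0000 = 0.498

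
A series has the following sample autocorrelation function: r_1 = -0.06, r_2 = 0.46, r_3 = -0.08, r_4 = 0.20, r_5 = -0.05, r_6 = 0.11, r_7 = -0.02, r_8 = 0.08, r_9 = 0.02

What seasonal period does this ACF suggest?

2

The largest autocorrelation is r_2 = 0.46, with a weaker echo at lag 4 (0.20); the remaining lags stay at or below 0.11.
The dominant spike at lag 2 indicates a seasonal period of 2.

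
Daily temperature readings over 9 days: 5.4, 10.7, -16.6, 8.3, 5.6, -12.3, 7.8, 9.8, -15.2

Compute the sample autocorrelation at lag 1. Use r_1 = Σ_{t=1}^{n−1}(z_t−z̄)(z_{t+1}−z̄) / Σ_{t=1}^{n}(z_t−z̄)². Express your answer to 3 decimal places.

-0.429

Mean z̄ = (5.4 + 10.7 − 16.6 + 8.3 + 5.6 − 12.3 + 7.8 + 9.8 − 15.2)/9 = 0.3889
Numerator Σ_{t=1}^{8}(z_t−z̄)(z_{t+1}−z̄) = -453.8035
Denominator Σ(z_t−z̄)² = 1057.3089
r_1 = -453.8035 / 1057.3089 = -0.429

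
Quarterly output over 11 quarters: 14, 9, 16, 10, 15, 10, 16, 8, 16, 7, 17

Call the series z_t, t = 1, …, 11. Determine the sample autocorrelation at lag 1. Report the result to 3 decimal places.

Mean z̄ = (14 + 9 + 16 + 10 + 15 + 10 + 16 + 8 + 16 + 7 + 17)/11 = 12.5455
Numerator Σ_{t=1}^{10}(z_t−z̄)(z_{t+1}−z̄) = -122.7521
Denominator Σ(z_t−z̄)² = 140.7273
r_1 = -122.7521 / 140.7273 = -0.872

-0.872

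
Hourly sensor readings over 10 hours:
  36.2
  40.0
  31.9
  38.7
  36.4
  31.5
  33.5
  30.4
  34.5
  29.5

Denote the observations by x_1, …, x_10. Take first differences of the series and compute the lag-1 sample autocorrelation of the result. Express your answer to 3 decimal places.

First differences Δx: 3.8, -8.1, 6.8, -2.3, -4.9, 2.0, -3.1, 4.1, -5.0
Mean of differences = -0.7444
Numerator Σ(Δx_t−Δx̄)(Δx_{t+1}−Δx̄) = -144.0886
Denominator Σ(Δx_t−Δx̄)² = 206.0222
r_1(Δx) = -144.0886 / 206.0222 = -0.699

-0.699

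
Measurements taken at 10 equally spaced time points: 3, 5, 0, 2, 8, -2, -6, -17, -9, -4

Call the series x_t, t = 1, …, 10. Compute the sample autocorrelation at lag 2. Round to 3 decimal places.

Mean x̄ = (3 + 5 + 0 + 2 + 8 − 2 − 6 − 17 − 9 − 4)/10 = -2.0000
Numerator Σ_{t=1}^{8}(x_t−x̄)(x_{t+2}−x̄) = 76.0000
Denominator Σ(x_t−x̄)² = 488.0000
r_2 = 76.0000 / 488.0000 = 0.156

0.156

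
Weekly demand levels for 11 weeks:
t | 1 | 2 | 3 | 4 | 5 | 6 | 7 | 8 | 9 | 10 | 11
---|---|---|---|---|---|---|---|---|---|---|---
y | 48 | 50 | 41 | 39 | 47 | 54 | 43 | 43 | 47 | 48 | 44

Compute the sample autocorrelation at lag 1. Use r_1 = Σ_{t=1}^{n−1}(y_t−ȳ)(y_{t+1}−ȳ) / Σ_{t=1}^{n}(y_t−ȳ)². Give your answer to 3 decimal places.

Mean ȳ = (48 + 50 + 41 + 39 + 47 + 54 + 43 + 43 + 47 + 48 + 44)/11 = 45.8182
Numerator Σ_{t=1}^{10}(y_t−ȳ)(y_{t+1}−ȳ) = 3.6033
Denominator Σ(y_t−ȳ)² = 185.6364
r_1 = 3.6033 / 185.6364 = 0.019

0.019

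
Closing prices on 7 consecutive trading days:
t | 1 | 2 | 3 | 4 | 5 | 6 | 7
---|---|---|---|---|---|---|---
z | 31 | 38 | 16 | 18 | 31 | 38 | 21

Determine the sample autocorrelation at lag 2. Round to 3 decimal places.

Mean z̄ = (31 + 38 + 16 + 18 + 31 + 38 + 21)/7 = 27.5714
Deviations from mean: 3.4286, 10.4286, -11.5714, -9.5714, 3.4286, 10.4286, -6.5714
Σ(z_t−z̄)(z_{t+2}−z̄) = (-39.6735) + (-99.8163) + (-39.6735) + (-99.8163) + (-22.5306) = -301.5102
Denominator Σ(z_t−z̄)² = 509.7143
r_2 = -301.5102 / 509.7143 = -0.592

-0.592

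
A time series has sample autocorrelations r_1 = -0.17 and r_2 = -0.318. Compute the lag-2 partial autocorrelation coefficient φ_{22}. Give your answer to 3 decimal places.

φ_{22} = (r_2 − r_1²) / (1 − r_1²)
r_1² = (-0.17)² = 0.0289
Numerator = -0.318 − 0.0289 = -0.3469; denominator = 1 − 0.0289 = 0.9711
φ_{22} = -0.3469 / 0.9711 = -0.357

-0.357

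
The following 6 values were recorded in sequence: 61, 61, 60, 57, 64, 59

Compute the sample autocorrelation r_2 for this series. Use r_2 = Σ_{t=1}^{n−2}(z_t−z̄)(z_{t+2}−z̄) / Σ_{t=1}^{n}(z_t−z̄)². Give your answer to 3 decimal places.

0.028

Mean z̄ = (61 + 61 + 60 + 57 + 64 + 59)/6 = 60.3333
Deviations from mean: 0.6667, 0.6667, -0.3333, -3.3333, 3.6667, -1.3333
Numerator Σ_{t=1}^{4}(z_t−z̄)(z_{t+2}−z̄) = 0.7778
Denominator Σ(z_t−z̄)² = 27.3333
r_2 = 0.7778 / 27.3333 = 0.028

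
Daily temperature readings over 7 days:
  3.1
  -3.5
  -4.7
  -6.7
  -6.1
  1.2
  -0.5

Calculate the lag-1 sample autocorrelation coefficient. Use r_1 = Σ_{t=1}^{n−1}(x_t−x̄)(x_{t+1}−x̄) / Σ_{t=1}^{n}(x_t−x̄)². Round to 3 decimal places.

0.180

Mean x̄ = (3.1 − 3.5 − 4.7 − 6.7 − 6.1 + 1.2 − 0.5)/7 = -2.4571
Numerator Σ_{t=1}^{6}(x_t−x̄)(x_{t+1}−x̄) = 15.3510
Denominator Σ(x_t−x̄)² = 85.4771
r_1 = 15.3510 / 85.4771 = 0.180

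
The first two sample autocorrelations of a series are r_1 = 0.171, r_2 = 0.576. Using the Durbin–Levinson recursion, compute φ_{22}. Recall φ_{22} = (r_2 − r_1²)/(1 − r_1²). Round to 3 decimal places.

φ_{22} = (r_2 − r_1²) / (1 − r_1²)
r_1² = (0.171)² = 0.029241
Numerator = 0.576 − 0.0292 = 0.5468; denominator = 1 − 0.0292 = 0.9708
φ_{22} = 0.5468 / 0.9708 = 0.563

0.563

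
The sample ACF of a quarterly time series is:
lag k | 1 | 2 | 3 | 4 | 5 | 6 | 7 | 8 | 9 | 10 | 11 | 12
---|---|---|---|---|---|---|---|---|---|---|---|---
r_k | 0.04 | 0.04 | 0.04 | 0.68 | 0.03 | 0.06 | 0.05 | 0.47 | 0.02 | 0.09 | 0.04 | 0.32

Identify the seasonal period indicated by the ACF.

The largest autocorrelation is r_4 = 0.68, with weaker echoes at lags 8 (0.47) and 12 (0.32); the remaining lags stay at or below 0.09.
The dominant spike at lag 4 indicates a seasonal period of 4.

4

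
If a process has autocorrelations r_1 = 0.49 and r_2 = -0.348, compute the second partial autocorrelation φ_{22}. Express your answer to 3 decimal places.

-0.774

φ_{22} = (r_2 − r_1²) / (1 − r_1²)
r_1² = (0.49)² = 0.2401
Numerator = -0.348 − 0.2401 = -0.5881; denominator = 1 − 0.2401 = 0.7599
φ_{22} = -0.5881 / 0.7599 = -0.774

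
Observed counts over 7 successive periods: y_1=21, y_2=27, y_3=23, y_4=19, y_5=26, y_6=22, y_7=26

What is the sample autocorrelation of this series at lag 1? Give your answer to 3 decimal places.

-0.503

Mean ȳ = (21 + 27 + 23 + 19 + 26 + 22 + 26)/7 = 23.4286
Deviations from mean: -2.4286, 3.5714, -0.4286, -4.4286, 2.5714, -1.4286, 2.5714
Numerator Σ_{t=1}^{6}(y_t−ȳ)(y_{t+1}−ȳ) = -27.0408
Denominator Σ(y_t−ȳ)² = 53.7143
r_1 = -27.0408 / 53.7143 = -0.503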